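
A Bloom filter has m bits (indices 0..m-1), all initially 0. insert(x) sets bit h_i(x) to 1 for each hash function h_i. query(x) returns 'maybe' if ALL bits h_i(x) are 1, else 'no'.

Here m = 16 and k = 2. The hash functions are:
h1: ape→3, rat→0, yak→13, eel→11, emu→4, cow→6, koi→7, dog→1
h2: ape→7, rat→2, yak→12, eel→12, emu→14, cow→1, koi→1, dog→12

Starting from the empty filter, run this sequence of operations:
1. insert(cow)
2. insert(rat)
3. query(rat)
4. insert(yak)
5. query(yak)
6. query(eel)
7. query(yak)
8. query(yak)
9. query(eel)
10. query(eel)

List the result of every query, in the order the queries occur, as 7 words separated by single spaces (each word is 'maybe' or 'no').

Start: bits=0000000000000000
Op 1: insert cow -> sets bits 1 6 -> bits=0100001000000000
Op 2: insert rat -> sets bits 0 2 -> bits=1110001000000000
Op 3: query rat -> checks bit0=1, bit2=1 (all 1) -> maybe
Op 4: insert yak -> sets bits 12 13 -> bits=1110001000001100
Op 5: query yak -> checks bit12=1, bit13=1 (all 1) -> maybe
Op 6: query eel -> checks bit11=0, bit12=1 (has a 0) -> no
Op 7: query yak -> checks bit12=1, bit13=1 (all 1) -> maybe
Op 8: query yak -> checks bit12=1, bit13=1 (all 1) -> maybe
Op 9: query eel -> checks bit11=0, bit12=1 (has a 0) -> no
Op 10: query eel -> checks bit11=0, bit12=1 (has a 0) -> no
Query results in order: maybe maybe no maybe maybe no no

Answer: maybe maybe no maybe maybe no no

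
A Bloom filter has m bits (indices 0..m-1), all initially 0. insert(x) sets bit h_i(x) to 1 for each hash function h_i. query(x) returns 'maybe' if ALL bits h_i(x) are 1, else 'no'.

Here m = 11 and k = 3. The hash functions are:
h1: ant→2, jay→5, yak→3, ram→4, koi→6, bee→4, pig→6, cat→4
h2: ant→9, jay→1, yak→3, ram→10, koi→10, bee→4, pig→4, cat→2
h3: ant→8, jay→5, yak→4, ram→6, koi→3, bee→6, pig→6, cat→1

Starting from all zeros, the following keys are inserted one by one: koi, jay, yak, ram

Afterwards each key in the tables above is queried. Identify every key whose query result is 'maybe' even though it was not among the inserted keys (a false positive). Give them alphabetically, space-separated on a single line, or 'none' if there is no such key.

Start: bits=00000000000
After insert 'koi': sets bits 3 6 10 -> bits=00010010001
After insert 'jay': sets bits 1 5 -> bits=01010110001
After insert 'yak': sets bits 3 4 -> bits=01011110001
After insert 'ram': sets bits 4 6 10 -> bits=01011110001
Not inserted: ant bee cat pig — query each against bits=01011110001:
query ant: checks bit2=0, bit8=0, bit9=0 (has a 0) -> no => not a false positive
query bee: checks bit4=1, bit6=1 (all 1) -> maybe => FALSE POSITIVE
query cat: checks bit1=1, bit2=0, bit4=1 (has a 0) -> no => not a false positive
query pig: checks bit4=1, bit6=1 (all 1) -> maybe => FALSE POSITIVE
False positives (alphabetical): bee pig

Answer: bee pig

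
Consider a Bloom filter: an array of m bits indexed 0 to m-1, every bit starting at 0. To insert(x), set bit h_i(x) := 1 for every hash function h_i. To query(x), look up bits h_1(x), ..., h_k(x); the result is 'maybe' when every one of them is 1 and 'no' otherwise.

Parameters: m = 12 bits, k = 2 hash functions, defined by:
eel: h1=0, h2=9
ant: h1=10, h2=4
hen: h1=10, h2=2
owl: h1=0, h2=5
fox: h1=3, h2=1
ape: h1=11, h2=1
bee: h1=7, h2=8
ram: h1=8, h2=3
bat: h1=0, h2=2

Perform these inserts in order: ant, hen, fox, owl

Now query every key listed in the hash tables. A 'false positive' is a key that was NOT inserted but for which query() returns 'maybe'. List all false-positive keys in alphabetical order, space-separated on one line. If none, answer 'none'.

Start: bits=000000000000
After insert 'ant': sets bits 4 10 -> bits=000010000010
After insert 'hen': sets bits 2 10 -> bits=001010000010
After insert 'fox': sets bits 1 3 -> bits=011110000010
After insert 'owl': sets bits 0 5 -> bits=111111000010
Not inserted: ape bat bee eel ram — query each against bits=111111000010:
query ape: checks bit1=1, bit11=0 (has a 0) -> no => not a false positive
query bat: checks bit0=1, bit2=1 (all 1) -> maybe => FALSE POSITIVE
query bee: checks bit7=0, bit8=0 (has a 0) -> no => not a false positive
query eel: checks bit0=1, bit9=0 (has a 0) -> no => not a false positive
query ram: checks bit3=1, bit8=0 (has a 0) -> no => not a false positive
False positives (alphabetical): bat

Answer: bat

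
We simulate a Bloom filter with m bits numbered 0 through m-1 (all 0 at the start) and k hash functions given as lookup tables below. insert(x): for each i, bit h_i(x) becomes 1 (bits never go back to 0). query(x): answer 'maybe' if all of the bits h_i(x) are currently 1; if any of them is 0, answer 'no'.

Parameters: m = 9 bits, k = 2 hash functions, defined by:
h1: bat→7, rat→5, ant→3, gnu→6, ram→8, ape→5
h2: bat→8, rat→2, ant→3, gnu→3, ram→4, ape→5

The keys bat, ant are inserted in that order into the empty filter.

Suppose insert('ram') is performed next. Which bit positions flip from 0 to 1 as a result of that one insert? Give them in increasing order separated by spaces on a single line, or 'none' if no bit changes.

Answer: 4

Derivation:
Start: bits=000000000
After insert 'bat': sets bits 7 8 -> bits=000000011
After insert 'ant': sets bits 3 -> bits=000100011
insert 'ram' would touch bits 4 8; currently bit4=0, bit8=1
Bits that are 0 among those (would change 0->1): 4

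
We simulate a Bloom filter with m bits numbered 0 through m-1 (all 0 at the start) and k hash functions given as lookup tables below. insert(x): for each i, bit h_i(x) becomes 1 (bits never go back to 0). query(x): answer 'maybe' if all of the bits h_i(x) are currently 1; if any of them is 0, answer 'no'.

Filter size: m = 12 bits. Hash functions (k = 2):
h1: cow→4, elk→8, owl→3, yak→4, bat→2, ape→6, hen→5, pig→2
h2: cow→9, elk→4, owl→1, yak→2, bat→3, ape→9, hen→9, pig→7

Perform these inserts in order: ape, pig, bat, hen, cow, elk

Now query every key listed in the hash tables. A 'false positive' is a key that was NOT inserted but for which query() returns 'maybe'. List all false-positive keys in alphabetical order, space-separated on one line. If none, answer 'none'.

Answer: yak

Derivation:
Start: bits=000000000000
After insert 'ape': sets bits 6 9 -> bits=000000100100
After insert 'pig': sets bits 2 7 -> bits=001000110100
After insert 'bat': sets bits 2 3 -> bits=001100110100
After insert 'hen': sets bits 5 9 -> bits=001101110100
After insert 'cow': sets bits 4 9 -> bits=001111110100
After insert 'elk': sets bits 4 8 -> bits=001111111100
Not inserted: owl yak — query each against bits=001111111100:
query owl: checks bit1=0, bit3=1 (has a 0) -> no => not a false positive
query yak: checks bit2=1, bit4=1 (all 1) -> maybe => FALSE POSITIVE
False positives (alphabetical): yak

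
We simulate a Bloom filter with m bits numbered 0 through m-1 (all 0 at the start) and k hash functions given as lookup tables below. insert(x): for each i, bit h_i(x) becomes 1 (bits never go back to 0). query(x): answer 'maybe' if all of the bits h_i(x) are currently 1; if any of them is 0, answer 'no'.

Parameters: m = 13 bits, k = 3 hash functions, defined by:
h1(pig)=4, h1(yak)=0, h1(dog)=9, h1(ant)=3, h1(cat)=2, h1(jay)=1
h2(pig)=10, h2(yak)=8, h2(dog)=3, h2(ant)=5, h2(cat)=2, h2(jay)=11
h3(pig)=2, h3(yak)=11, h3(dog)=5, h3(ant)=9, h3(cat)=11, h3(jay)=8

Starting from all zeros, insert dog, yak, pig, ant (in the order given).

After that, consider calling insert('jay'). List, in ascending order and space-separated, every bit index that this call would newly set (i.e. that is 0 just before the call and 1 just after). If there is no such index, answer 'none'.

Start: bits=0000000000000
After insert 'dog': sets bits 3 5 9 -> bits=0001010001000
After insert 'yak': sets bits 0 8 11 -> bits=1001010011010
After insert 'pig': sets bits 2 4 10 -> bits=1011110011110
After insert 'ant': sets bits 3 5 9 -> bits=1011110011110
insert 'jay' would touch bits 1 8 11; currently bit1=0, bit8=1, bit11=1
Bits that are 0 among those (would change 0->1): 1

Answer: 1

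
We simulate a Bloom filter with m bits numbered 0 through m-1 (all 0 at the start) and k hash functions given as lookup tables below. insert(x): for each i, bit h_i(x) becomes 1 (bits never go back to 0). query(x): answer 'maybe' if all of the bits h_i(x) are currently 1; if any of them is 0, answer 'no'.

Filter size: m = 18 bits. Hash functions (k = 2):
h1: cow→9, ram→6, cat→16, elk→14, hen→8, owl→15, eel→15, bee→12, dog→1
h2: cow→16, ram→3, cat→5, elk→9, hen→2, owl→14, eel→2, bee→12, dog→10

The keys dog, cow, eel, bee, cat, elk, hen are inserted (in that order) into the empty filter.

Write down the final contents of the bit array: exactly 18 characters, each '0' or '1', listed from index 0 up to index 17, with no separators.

Start: bits=000000000000000000
After insert 'dog': sets bits 1 10 -> bits=010000000010000000
After insert 'cow': sets bits 9 16 -> bits=010000000110000010
After insert 'eel': sets bits 2 15 -> bits=011000000110000110
After insert 'bee': sets bits 12 -> bits=011000000110100110
After insert 'cat': sets bits 5 16 -> bits=011001000110100110
After insert 'elk': sets bits 9 14 -> bits=011001000110101110
After insert 'hen': sets bits 2 8 -> bits=011001001110101110

Answer: 011001001110101110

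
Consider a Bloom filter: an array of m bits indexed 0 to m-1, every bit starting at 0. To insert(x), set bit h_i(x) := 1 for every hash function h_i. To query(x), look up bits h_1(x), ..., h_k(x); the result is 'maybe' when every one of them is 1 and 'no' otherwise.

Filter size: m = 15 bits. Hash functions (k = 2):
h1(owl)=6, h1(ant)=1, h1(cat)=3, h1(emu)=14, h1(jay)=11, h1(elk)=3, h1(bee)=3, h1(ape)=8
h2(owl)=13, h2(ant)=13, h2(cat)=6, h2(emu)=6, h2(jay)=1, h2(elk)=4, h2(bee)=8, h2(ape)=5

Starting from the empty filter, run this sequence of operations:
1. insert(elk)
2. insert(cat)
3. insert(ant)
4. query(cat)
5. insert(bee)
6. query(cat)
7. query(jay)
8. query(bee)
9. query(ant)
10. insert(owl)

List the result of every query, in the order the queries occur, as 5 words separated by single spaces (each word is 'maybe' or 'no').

Start: bits=000000000000000
Op 1: insert elk -> sets bits 3 4 -> bits=000110000000000
Op 2: insert cat -> sets bits 3 6 -> bits=000110100000000
Op 3: insert ant -> sets bits 1 13 -> bits=010110100000010
Op 4: query cat -> checks bit3=1, bit6=1 (all 1) -> maybe
Op 5: insert bee -> sets bits 3 8 -> bits=010110101000010
Op 6: query cat -> checks bit3=1, bit6=1 (all 1) -> maybe
Op 7: query jay -> checks bit1=1, bit11=0 (has a 0) -> no
Op 8: query bee -> checks bit3=1, bit8=1 (all 1) -> maybe
Op 9: query ant -> checks bit1=1, bit13=1 (all 1) -> maybe
Op 10: insert owl -> sets bits 6 13 -> bits=010110101000010
Query results in order: maybe maybe no maybe maybe

Answer: maybe maybe no maybe maybe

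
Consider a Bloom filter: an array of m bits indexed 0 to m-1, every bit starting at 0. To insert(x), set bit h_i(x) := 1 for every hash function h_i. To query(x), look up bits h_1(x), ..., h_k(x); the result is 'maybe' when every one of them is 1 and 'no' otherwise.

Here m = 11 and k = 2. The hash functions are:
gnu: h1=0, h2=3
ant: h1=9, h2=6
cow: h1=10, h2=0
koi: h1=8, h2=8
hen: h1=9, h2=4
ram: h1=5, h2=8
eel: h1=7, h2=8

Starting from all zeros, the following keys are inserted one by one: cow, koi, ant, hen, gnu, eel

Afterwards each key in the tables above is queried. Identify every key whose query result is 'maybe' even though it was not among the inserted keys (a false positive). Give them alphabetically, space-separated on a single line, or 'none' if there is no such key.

Answer: none

Derivation:
Start: bits=00000000000
After insert 'cow': sets bits 0 10 -> bits=10000000001
After insert 'koi': sets bits 8 -> bits=10000000101
After insert 'ant': sets bits 6 9 -> bits=10000010111
After insert 'hen': sets bits 4 9 -> bits=10001010111
After insert 'gnu': sets bits 0 3 -> bits=10011010111
After insert 'eel': sets bits 7 8 -> bits=10011011111
Not inserted: ram — query each against bits=10011011111:
query ram: checks bit5=0, bit8=1 (has a 0) -> no => not a false positive
False positives (alphabetical): none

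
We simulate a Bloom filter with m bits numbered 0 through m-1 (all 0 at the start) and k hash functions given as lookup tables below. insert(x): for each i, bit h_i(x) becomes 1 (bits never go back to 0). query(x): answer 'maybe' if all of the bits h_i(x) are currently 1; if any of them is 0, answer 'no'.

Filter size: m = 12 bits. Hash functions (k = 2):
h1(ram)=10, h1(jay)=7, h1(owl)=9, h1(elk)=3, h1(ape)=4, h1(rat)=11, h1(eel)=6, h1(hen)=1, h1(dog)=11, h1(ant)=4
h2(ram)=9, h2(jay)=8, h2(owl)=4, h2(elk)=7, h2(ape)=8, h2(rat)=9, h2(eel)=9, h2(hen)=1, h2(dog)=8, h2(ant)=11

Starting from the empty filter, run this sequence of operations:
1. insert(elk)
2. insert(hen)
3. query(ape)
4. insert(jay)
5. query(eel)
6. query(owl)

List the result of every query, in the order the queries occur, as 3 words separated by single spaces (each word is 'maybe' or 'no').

Answer: no no no

Derivation:
Start: bits=000000000000
Op 1: insert elk -> sets bits 3 7 -> bits=000100010000
Op 2: insert hen -> sets bits 1 -> bits=010100010000
Op 3: query ape -> checks bit4=0, bit8=0 (has a 0) -> no
Op 4: insert jay -> sets bits 7 8 -> bits=010100011000
Op 5: query eel -> checks bit6=0, bit9=0 (has a 0) -> no
Op 6: query owl -> checks bit4=0, bit9=0 (has a 0) -> no
Query results in order: no no no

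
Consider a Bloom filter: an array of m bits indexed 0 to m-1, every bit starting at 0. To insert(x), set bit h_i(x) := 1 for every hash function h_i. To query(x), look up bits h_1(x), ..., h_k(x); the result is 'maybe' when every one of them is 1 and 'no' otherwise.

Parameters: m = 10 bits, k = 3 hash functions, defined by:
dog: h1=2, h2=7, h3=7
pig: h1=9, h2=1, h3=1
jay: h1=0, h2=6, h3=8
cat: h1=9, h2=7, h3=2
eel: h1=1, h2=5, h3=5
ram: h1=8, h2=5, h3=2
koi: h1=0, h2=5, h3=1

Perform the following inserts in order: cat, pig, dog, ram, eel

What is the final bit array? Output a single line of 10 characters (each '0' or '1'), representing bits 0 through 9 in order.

Answer: 0110010111

Derivation:
Start: bits=0000000000
After insert 'cat': sets bits 2 7 9 -> bits=0010000101
After insert 'pig': sets bits 1 9 -> bits=0110000101
After insert 'dog': sets bits 2 7 -> bits=0110000101
After insert 'ram': sets bits 2 5 8 -> bits=0110010111
After insert 'eel': sets bits 1 5 -> bits=0110010111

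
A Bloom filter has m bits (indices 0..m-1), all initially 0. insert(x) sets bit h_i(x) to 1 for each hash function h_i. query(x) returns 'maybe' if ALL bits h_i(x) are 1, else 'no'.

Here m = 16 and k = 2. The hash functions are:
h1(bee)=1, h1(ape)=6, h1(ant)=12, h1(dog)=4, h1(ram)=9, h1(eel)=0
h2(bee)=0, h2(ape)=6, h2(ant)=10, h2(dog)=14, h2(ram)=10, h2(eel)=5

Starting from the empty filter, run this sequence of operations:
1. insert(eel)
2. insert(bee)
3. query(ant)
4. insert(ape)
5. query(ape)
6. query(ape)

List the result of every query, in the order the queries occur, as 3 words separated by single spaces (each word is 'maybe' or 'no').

Answer: no maybe maybe

Derivation:
Start: bits=0000000000000000
Op 1: insert eel -> sets bits 0 5 -> bits=1000010000000000
Op 2: insert bee -> sets bits 0 1 -> bits=1100010000000000
Op 3: query ant -> checks bit10=0, bit12=0 (has a 0) -> no
Op 4: insert ape -> sets bits 6 -> bits=1100011000000000
Op 5: query ape -> checks bit6=1 (all 1) -> maybe
Op 6: query ape -> checks bit6=1 (all 1) -> maybe
Query results in order: no maybe maybe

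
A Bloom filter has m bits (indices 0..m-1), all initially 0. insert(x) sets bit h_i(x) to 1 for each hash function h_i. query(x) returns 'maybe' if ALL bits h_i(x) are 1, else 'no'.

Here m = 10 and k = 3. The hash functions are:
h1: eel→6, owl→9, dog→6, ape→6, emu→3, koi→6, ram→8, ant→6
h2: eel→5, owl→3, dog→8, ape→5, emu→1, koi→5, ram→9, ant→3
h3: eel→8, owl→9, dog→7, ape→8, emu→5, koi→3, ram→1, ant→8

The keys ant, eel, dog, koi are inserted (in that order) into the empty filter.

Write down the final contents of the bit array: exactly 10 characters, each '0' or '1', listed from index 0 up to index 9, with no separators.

Start: bits=0000000000
After insert 'ant': sets bits 3 6 8 -> bits=0001001010
After insert 'eel': sets bits 5 6 8 -> bits=0001011010
After insert 'dog': sets bits 6 7 8 -> bits=0001011110
After insert 'koi': sets bits 3 5 6 -> bits=0001011110

Answer: 0001011110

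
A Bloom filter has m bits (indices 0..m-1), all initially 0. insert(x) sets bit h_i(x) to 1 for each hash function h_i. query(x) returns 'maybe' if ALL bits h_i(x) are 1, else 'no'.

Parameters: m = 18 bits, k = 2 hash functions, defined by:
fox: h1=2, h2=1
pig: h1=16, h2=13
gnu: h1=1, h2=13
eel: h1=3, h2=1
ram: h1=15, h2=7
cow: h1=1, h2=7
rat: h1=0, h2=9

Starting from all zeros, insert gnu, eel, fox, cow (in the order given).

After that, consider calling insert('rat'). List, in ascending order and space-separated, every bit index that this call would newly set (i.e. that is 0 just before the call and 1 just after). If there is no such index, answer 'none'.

Answer: 0 9

Derivation:
Start: bits=000000000000000000
After insert 'gnu': sets bits 1 13 -> bits=010000000000010000
After insert 'eel': sets bits 1 3 -> bits=010100000000010000
After insert 'fox': sets bits 1 2 -> bits=011100000000010000
After insert 'cow': sets bits 1 7 -> bits=011100010000010000
insert 'rat' would touch bits 0 9; currently bit0=0, bit9=0
Bits that are 0 among those (would change 0->1): 0 9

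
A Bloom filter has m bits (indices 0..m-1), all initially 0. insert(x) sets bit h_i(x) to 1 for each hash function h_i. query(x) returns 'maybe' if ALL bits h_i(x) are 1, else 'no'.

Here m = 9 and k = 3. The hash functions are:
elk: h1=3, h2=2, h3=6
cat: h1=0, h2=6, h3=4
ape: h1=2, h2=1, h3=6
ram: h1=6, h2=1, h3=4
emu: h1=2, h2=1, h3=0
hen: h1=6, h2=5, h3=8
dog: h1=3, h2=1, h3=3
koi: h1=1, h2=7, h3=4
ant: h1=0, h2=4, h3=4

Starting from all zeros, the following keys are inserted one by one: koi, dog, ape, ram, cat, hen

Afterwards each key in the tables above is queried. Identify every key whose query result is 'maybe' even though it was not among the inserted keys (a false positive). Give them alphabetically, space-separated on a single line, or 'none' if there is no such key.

Answer: ant elk emu

Derivation:
Start: bits=000000000
After insert 'koi': sets bits 1 4 7 -> bits=010010010
After insert 'dog': sets bits 1 3 -> bits=010110010
After insert 'ape': sets bits 1 2 6 -> bits=011110110
After insert 'ram': sets bits 1 4 6 -> bits=011110110
After insert 'cat': sets bits 0 4 6 -> bits=111110110
After insert 'hen': sets bits 5 6 8 -> bits=111111111
Not inserted: ant elk emu — query each against bits=111111111:
query ant: checks bit0=1, bit4=1 (all 1) -> maybe => FALSE POSITIVE
query elk: checks bit2=1, bit3=1, bit6=1 (all 1) -> maybe => FALSE POSITIVE
query emu: checks bit0=1, bit1=1, bit2=1 (all 1) -> maybe => FALSE POSITIVE
False positives (alphabetical): ant elk emu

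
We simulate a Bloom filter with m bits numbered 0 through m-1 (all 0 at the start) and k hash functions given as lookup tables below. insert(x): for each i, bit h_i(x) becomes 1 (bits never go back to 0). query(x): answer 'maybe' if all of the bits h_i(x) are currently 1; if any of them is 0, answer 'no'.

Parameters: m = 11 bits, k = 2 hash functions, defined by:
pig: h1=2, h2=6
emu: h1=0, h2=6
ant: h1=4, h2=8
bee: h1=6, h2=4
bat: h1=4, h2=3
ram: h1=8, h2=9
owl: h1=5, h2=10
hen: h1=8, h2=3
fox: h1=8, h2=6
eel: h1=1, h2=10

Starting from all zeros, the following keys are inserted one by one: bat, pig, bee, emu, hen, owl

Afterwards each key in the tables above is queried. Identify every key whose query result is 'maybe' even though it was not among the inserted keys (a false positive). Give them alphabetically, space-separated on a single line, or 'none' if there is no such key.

Start: bits=00000000000
After insert 'bat': sets bits 3 4 -> bits=00011000000
After insert 'pig': sets bits 2 6 -> bits=00111010000
After insert 'bee': sets bits 4 6 -> bits=00111010000
After insert 'emu': sets bits 0 6 -> bits=10111010000
After insert 'hen': sets bits 3 8 -> bits=10111010100
After insert 'owl': sets bits 5 10 -> bits=10111110101
Not inserted: ant eel fox ram — query each against bits=10111110101:
query ant: checks bit4=1, bit8=1 (all 1) -> maybe => FALSE POSITIVE
query eel: checks bit1=0, bit10=1 (has a 0) -> no => not a false positive
query fox: checks bit6=1, bit8=1 (all 1) -> maybe => FALSE POSITIVE
query ram: checks bit8=1, bit9=0 (has a 0) -> no => not a false positive
False positives (alphabetical): ant fox

Answer: ant fox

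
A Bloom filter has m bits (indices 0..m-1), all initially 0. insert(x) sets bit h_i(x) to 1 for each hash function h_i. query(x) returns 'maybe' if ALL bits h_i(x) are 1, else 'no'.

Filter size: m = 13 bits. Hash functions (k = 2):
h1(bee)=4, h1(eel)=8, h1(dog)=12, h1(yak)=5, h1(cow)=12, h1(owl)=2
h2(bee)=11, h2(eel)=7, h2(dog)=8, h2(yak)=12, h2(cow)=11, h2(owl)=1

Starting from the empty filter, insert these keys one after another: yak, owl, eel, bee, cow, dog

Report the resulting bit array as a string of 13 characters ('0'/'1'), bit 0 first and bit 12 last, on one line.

Start: bits=0000000000000
After insert 'yak': sets bits 5 12 -> bits=0000010000001
After insert 'owl': sets bits 1 2 -> bits=0110010000001
After insert 'eel': sets bits 7 8 -> bits=0110010110001
After insert 'bee': sets bits 4 11 -> bits=0110110110011
After insert 'cow': sets bits 11 12 -> bits=0110110110011
After insert 'dog': sets bits 8 12 -> bits=0110110110011

Answer: 0110110110011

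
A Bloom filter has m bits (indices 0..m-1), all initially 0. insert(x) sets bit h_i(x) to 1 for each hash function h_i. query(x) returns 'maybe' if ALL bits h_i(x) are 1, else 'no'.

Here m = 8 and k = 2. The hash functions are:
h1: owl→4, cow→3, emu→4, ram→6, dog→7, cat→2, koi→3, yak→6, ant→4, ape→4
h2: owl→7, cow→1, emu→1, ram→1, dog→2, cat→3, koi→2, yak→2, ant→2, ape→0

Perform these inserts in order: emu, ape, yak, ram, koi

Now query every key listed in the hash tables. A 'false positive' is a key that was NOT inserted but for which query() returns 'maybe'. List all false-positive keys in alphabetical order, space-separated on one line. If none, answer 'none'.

Start: bits=00000000
After insert 'emu': sets bits 1 4 -> bits=01001000
After insert 'ape': sets bits 0 4 -> bits=11001000
After insert 'yak': sets bits 2 6 -> bits=11101010
After insert 'ram': sets bits 1 6 -> bits=11101010
After insert 'koi': sets bits 2 3 -> bits=11111010
Not inserted: ant cat cow dog owl — query each against bits=11111010:
query ant: checks bit2=1, bit4=1 (all 1) -> maybe => FALSE POSITIVE
query cat: checks bit2=1, bit3=1 (all 1) -> maybe => FALSE POSITIVE
query cow: checks bit1=1, bit3=1 (all 1) -> maybe => FALSE POSITIVE
query dog: checks bit2=1, bit7=0 (has a 0) -> no => not a false positive
query owl: checks bit4=1, bit7=0 (has a 0) -> no => not a false positive
False positives (alphabetical): ant cat cow

Answer: ant cat cow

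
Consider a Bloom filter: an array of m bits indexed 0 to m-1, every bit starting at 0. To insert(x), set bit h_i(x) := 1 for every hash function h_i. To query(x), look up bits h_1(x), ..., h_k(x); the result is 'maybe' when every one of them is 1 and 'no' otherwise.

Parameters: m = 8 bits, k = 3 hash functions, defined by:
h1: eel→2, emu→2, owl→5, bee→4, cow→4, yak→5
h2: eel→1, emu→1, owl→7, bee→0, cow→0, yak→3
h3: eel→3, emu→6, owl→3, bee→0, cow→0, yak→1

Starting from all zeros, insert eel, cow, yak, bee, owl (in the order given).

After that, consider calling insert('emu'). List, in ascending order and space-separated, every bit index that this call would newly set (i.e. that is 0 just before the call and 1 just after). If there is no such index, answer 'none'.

Start: bits=00000000
After insert 'eel': sets bits 1 2 3 -> bits=01110000
After insert 'cow': sets bits 0 4 -> bits=11111000
After insert 'yak': sets bits 1 3 5 -> bits=11111100
After insert 'bee': sets bits 0 4 -> bits=11111100
After insert 'owl': sets bits 3 5 7 -> bits=11111101
insert 'emu' would touch bits 1 2 6; currently bit1=1, bit2=1, bit6=0
Bits that are 0 among those (would change 0->1): 6

Answer: 6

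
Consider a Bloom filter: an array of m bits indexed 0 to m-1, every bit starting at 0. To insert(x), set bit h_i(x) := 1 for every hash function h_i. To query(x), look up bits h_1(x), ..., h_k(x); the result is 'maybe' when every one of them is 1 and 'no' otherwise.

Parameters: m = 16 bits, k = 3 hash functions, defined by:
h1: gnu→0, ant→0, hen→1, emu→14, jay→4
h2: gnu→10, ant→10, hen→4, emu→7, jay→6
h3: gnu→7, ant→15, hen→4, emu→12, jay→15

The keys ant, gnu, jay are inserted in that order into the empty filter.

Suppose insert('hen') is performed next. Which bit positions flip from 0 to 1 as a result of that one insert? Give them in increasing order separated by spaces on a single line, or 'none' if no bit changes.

Start: bits=0000000000000000
After insert 'ant': sets bits 0 10 15 -> bits=1000000000100001
After insert 'gnu': sets bits 0 7 10 -> bits=1000000100100001
After insert 'jay': sets bits 4 6 15 -> bits=1000101100100001
insert 'hen' would touch bits 1 4; currently bit1=0, bit4=1
Bits that are 0 among those (would change 0->1): 1

Answer: 1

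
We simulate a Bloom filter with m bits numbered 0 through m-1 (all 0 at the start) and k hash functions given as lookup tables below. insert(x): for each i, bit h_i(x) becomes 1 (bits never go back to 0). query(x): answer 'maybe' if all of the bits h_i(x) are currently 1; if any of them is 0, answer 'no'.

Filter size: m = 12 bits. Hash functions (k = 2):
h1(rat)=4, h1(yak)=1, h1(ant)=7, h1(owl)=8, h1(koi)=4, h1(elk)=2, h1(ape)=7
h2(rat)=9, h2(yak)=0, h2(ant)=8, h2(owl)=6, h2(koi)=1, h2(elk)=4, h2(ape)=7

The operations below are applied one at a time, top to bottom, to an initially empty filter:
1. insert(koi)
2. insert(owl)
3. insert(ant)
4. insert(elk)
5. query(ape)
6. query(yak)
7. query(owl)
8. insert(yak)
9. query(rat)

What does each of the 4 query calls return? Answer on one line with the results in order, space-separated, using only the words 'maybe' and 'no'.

Answer: maybe no maybe no

Derivation:
Start: bits=000000000000
Op 1: insert koi -> sets bits 1 4 -> bits=010010000000
Op 2: insert owl -> sets bits 6 8 -> bits=010010101000
Op 3: insert ant -> sets bits 7 8 -> bits=010010111000
Op 4: insert elk -> sets bits 2 4 -> bits=011010111000
Op 5: query ape -> checks bit7=1 (all 1) -> maybe
Op 6: query yak -> checks bit0=0, bit1=1 (has a 0) -> no
Op 7: query owl -> checks bit6=1, bit8=1 (all 1) -> maybe
Op 8: insert yak -> sets bits 0 1 -> bits=111010111000
Op 9: query rat -> checks bit4=1, bit9=0 (has a 0) -> no
Query results in order: maybe no maybe no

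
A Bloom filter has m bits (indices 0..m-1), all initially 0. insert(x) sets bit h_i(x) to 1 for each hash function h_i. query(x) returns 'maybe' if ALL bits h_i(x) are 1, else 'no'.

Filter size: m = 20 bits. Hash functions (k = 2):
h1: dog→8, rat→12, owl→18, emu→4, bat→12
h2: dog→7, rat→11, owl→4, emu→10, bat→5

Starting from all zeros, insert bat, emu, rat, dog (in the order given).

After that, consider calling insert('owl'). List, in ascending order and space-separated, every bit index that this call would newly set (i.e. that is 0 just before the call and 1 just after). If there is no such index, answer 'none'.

Answer: 18

Derivation:
Start: bits=00000000000000000000
After insert 'bat': sets bits 5 12 -> bits=00000100000010000000
After insert 'emu': sets bits 4 10 -> bits=00001100001010000000
After insert 'rat': sets bits 11 12 -> bits=00001100001110000000
After insert 'dog': sets bits 7 8 -> bits=00001101101110000000
insert 'owl' would touch bits 4 18; currently bit4=1, bit18=0
Bits that are 0 among those (would change 0->1): 18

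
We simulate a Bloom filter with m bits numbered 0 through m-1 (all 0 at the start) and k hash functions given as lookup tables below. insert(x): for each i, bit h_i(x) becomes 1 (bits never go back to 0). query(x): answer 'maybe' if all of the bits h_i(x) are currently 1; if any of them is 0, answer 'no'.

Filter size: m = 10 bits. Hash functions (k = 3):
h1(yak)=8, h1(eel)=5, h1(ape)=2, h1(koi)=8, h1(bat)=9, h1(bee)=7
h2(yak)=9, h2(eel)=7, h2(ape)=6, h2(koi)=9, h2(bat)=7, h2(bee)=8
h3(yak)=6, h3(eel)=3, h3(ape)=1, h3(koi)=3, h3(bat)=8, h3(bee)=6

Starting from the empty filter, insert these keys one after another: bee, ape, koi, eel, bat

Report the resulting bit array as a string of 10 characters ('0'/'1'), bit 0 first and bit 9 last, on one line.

Answer: 0111011111

Derivation:
Start: bits=0000000000
After insert 'bee': sets bits 6 7 8 -> bits=0000001110
After insert 'ape': sets bits 1 2 6 -> bits=0110001110
After insert 'koi': sets bits 3 8 9 -> bits=0111001111
After insert 'eel': sets bits 3 5 7 -> bits=0111011111
After insert 'bat': sets bits 7 8 9 -> bits=0111011111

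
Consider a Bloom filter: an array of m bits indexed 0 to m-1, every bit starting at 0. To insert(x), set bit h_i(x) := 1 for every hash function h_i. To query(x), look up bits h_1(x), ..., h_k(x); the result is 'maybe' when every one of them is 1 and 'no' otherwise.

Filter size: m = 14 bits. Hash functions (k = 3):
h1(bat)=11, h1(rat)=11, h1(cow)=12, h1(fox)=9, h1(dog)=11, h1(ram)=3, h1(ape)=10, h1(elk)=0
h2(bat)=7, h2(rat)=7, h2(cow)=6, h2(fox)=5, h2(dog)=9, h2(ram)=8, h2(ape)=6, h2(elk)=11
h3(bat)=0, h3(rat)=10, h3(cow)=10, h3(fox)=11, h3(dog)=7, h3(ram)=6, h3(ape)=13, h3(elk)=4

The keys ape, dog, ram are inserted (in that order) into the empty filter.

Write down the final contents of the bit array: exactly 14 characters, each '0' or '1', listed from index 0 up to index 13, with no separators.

Start: bits=00000000000000
After insert 'ape': sets bits 6 10 13 -> bits=00000010001001
After insert 'dog': sets bits 7 9 11 -> bits=00000011011101
After insert 'ram': sets bits 3 6 8 -> bits=00010011111101

Answer: 00010011111101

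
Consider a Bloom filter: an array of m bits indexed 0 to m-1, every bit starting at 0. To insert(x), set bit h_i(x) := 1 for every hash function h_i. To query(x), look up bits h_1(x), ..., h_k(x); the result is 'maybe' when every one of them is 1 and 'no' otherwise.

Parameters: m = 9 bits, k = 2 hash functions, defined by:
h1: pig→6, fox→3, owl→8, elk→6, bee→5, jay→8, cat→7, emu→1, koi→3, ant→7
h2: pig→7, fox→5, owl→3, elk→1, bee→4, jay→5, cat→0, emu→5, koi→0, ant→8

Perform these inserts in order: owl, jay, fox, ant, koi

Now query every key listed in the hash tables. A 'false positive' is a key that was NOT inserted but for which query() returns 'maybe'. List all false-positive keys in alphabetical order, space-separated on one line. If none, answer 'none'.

Start: bits=000000000
After insert 'owl': sets bits 3 8 -> bits=000100001
After insert 'jay': sets bits 5 8 -> bits=000101001
After insert 'fox': sets bits 3 5 -> bits=000101001
After insert 'ant': sets bits 7 8 -> bits=000101011
After insert 'koi': sets bits 0 3 -> bits=100101011
Not inserted: bee cat elk emu pig — query each against bits=100101011:
query bee: checks bit4=0, bit5=1 (has a 0) -> no => not a false positive
query cat: checks bit0=1, bit7=1 (all 1) -> maybe => FALSE POSITIVE
query elk: checks bit1=0, bit6=0 (has a 0) -> no => not a false positive
query emu: checks bit1=0, bit5=1 (has a 0) -> no => not a false positive
query pig: checks bit6=0, bit7=1 (has a 0) -> no => not a false positive
False positives (alphabetical): cat

Answer: cat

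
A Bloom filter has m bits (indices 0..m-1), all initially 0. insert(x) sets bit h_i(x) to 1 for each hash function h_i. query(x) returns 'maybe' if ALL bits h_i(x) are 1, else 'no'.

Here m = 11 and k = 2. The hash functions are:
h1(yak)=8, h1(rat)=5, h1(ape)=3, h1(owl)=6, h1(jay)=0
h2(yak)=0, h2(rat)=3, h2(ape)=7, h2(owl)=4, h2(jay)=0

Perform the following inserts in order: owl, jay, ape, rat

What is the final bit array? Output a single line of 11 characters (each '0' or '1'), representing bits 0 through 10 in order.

Answer: 10011111000

Derivation:
Start: bits=00000000000
After insert 'owl': sets bits 4 6 -> bits=00001010000
After insert 'jay': sets bits 0 -> bits=10001010000
After insert 'ape': sets bits 3 7 -> bits=10011011000
After insert 'rat': sets bits 3 5 -> bits=10011111000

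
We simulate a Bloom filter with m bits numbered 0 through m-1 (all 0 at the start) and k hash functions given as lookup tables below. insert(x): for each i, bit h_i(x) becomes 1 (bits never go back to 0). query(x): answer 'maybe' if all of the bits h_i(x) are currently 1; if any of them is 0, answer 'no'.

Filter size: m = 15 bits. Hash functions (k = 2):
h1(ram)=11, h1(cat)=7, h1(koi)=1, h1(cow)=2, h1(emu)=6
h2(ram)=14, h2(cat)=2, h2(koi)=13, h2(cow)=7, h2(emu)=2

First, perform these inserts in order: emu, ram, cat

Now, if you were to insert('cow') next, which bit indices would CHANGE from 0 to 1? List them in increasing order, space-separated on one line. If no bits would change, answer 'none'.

Start: bits=000000000000000
After insert 'emu': sets bits 2 6 -> bits=001000100000000
After insert 'ram': sets bits 11 14 -> bits=001000100001001
After insert 'cat': sets bits 2 7 -> bits=001000110001001
insert 'cow' would touch bits 2 7; currently bit2=1, bit7=1
Bits that are 0 among those (would change 0->1): none

Answer: none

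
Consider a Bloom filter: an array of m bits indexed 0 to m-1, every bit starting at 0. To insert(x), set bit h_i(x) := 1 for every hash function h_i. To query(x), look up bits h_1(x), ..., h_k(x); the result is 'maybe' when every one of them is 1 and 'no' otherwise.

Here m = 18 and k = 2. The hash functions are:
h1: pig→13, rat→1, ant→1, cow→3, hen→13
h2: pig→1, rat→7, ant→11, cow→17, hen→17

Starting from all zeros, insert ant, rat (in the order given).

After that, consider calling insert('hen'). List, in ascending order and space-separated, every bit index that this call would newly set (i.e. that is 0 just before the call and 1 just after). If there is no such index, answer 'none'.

Start: bits=000000000000000000
After insert 'ant': sets bits 1 11 -> bits=010000000001000000
After insert 'rat': sets bits 1 7 -> bits=010000010001000000
insert 'hen' would touch bits 13 17; currently bit13=0, bit17=0
Bits that are 0 among those (would change 0->1): 13 17

Answer: 13 17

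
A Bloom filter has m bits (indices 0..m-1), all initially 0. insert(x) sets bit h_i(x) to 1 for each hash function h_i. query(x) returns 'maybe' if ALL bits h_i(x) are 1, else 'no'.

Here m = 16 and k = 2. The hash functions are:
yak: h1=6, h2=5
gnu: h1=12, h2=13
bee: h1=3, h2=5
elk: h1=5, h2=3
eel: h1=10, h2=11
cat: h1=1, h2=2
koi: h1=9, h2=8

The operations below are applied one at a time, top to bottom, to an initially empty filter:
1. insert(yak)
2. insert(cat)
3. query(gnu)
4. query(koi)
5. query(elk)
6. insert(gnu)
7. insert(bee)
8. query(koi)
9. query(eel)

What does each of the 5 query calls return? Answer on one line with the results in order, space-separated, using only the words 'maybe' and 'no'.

Start: bits=0000000000000000
Op 1: insert yak -> sets bits 5 6 -> bits=0000011000000000
Op 2: insert cat -> sets bits 1 2 -> bits=0110011000000000
Op 3: query gnu -> checks bit12=0, bit13=0 (has a 0) -> no
Op 4: query koi -> checks bit8=0, bit9=0 (has a 0) -> no
Op 5: query elk -> checks bit3=0, bit5=1 (has a 0) -> no
Op 6: insert gnu -> sets bits 12 13 -> bits=0110011000001100
Op 7: insert bee -> sets bits 3 5 -> bits=0111011000001100
Op 8: query koi -> checks bit8=0, bit9=0 (has a 0) -> no
Op 9: query eel -> checks bit10=0, bit11=0 (has a 0) -> no
Query results in order: no no no no no

Answer: no no no no no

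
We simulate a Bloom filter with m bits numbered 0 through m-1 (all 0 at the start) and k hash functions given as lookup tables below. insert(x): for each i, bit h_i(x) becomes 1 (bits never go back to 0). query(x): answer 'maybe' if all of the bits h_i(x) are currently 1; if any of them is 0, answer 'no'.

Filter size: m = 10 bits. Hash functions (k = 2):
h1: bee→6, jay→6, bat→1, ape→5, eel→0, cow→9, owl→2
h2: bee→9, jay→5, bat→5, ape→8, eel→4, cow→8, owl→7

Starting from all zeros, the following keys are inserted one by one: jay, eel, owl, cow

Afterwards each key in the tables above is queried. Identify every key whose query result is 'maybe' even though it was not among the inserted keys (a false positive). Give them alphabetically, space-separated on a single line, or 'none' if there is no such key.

Start: bits=0000000000
After insert 'jay': sets bits 5 6 -> bits=0000011000
After insert 'eel': sets bits 0 4 -> bits=1000111000
After insert 'owl': sets bits 2 7 -> bits=1010111100
After insert 'cow': sets bits 8 9 -> bits=1010111111
Not inserted: ape bat bee — query each against bits=1010111111:
query ape: checks bit5=1, bit8=1 (all 1) -> maybe => FALSE POSITIVE
query bat: checks bit1=0, bit5=1 (has a 0) -> no => not a false positive
query bee: checks bit6=1, bit9=1 (all 1) -> maybe => FALSE POSITIVE
False positives (alphabetical): ape bee

Answer: ape bee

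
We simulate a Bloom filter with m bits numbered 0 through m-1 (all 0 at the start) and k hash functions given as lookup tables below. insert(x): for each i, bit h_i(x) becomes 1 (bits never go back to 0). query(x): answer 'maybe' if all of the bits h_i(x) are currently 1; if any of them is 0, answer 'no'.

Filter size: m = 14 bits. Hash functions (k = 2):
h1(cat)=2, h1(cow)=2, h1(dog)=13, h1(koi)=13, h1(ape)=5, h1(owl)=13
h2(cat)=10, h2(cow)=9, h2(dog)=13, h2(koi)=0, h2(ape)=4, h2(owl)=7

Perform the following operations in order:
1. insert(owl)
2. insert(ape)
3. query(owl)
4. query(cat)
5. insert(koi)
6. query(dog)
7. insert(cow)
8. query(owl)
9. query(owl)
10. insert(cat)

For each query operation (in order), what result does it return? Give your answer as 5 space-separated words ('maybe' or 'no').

Start: bits=00000000000000
Op 1: insert owl -> sets bits 7 13 -> bits=00000001000001
Op 2: insert ape -> sets bits 4 5 -> bits=00001101000001
Op 3: query owl -> checks bit7=1, bit13=1 (all 1) -> maybe
Op 4: query cat -> checks bit2=0, bit10=0 (has a 0) -> no
Op 5: insert koi -> sets bits 0 13 -> bits=10001101000001
Op 6: query dog -> checks bit13=1 (all 1) -> maybe
Op 7: insert cow -> sets bits 2 9 -> bits=10101101010001
Op 8: query owl -> checks bit7=1, bit13=1 (all 1) -> maybe
Op 9: query owl -> checks bit7=1, bit13=1 (all 1) -> maybe
Op 10: insert cat -> sets bits 2 10 -> bits=10101101011001
Query results in order: maybe no maybe maybe maybe

Answer: maybe no maybe maybe maybe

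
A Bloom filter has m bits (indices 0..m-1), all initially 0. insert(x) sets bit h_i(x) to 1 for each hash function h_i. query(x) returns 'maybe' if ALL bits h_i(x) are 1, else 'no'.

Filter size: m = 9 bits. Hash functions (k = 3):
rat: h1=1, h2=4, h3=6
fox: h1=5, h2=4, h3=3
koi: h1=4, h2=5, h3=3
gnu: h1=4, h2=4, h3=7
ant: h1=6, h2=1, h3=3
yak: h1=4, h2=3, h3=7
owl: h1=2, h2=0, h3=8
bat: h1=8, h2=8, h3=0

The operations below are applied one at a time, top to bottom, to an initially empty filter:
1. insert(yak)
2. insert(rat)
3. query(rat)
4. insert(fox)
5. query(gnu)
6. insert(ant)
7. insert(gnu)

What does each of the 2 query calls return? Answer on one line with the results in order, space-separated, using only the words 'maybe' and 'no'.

Start: bits=000000000
Op 1: insert yak -> sets bits 3 4 7 -> bits=000110010
Op 2: insert rat -> sets bits 1 4 6 -> bits=010110110
Op 3: query rat -> checks bit1=1, bit4=1, bit6=1 (all 1) -> maybe
Op 4: insert fox -> sets bits 3 4 5 -> bits=010111110
Op 5: query gnu -> checks bit4=1, bit7=1 (all 1) -> maybe
Op 6: insert ant -> sets bits 1 3 6 -> bits=010111110
Op 7: insert gnu -> sets bits 4 7 -> bits=010111110
Query results in order: maybe maybe

Answer: maybe maybe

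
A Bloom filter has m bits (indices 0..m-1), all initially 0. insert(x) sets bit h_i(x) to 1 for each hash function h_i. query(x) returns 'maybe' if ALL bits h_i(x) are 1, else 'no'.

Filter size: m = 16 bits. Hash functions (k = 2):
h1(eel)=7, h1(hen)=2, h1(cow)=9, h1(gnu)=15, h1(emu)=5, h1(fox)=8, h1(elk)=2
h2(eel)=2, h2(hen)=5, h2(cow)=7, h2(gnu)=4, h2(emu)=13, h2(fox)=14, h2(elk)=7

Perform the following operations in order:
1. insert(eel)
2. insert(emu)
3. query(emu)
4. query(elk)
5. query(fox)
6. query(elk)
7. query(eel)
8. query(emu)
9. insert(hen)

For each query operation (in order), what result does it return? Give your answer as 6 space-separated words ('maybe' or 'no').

Start: bits=0000000000000000
Op 1: insert eel -> sets bits 2 7 -> bits=0010000100000000
Op 2: insert emu -> sets bits 5 13 -> bits=0010010100000100
Op 3: query emu -> checks bit5=1, bit13=1 (all 1) -> maybe
Op 4: query elk -> checks bit2=1, bit7=1 (all 1) -> maybe
Op 5: query fox -> checks bit8=0, bit14=0 (has a 0) -> no
Op 6: query elk -> checks bit2=1, bit7=1 (all 1) -> maybe
Op 7: query eel -> checks bit2=1, bit7=1 (all 1) -> maybe
Op 8: query emu -> checks bit5=1, bit13=1 (all 1) -> maybe
Op 9: insert hen -> sets bits 2 5 -> bits=0010010100000100
Query results in order: maybe maybe no maybe maybe maybe

Answer: maybe maybe no maybe maybe maybe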